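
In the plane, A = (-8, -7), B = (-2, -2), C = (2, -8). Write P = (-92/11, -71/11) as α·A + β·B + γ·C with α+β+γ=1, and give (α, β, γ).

(1, 1/11, -1/11)

Signed area of the reference triangle: [ABC] = ½·((-8)·(-2−(-8)) + (-2)·(-8−(-7)) + 2·(-7−(-2))) = ½·(-48 + 2 − 10) = -28.
[PBC] = ½·((-92/11)·(-2−(-8)) + (-2)·(-8−(-71/11)) + 2·(-71/11−(-2))) = ½·(-552/11 + 34/11 − 98/11) = -28, so the A-coordinate is (-28)/(-28) = 1.
[APC] = ½·((-8)·(-71/11−(-8)) + (-92/11)·(-8−(-7)) + 2·(-7−(-71/11))) = ½·(-136/11 + 92/11 − 12/11) = -28/11, so the B-coordinate is 1/11.
[ABP] = ½·((-8)·(-2−(-71/11)) + (-2)·(-71/11−(-7)) + (-92/11)·(-7−(-2))) = ½·(-392/11 − 12/11 + 460/11) = 28/11, so the C-coordinate is -1/11.
Check: 1 + 1/11 − 1/11 = 1.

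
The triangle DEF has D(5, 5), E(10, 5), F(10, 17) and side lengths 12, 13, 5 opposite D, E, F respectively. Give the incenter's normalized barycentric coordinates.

The incenter has barycentric coordinates proportional to the opposite side lengths: (12 : 13 : 5).
Normalizing by 12+13+5 = 30 gives (2/5, 13/30, 1/6).

(2/5, 13/30, 1/6)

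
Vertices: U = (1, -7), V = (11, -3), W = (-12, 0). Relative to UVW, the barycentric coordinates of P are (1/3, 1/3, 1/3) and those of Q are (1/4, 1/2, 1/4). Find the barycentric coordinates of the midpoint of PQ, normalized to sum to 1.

(7/24, 5/12, 7/24)

Since both coordinate triples sum to 1, the midpoint's barycentrics are the componentwise average.
(1/3+1/4)/2 = 7/24; similarly 5/12 and 7/24.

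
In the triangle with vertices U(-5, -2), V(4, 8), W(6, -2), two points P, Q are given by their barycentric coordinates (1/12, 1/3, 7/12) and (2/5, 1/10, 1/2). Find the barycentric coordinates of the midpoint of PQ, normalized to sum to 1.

(29/120, 13/60, 13/24)

Since both coordinate triples sum to 1, the midpoint's barycentrics are the componentwise average.
(1/12+2/5)/2 = 29/120; similarly 13/60 and 13/24.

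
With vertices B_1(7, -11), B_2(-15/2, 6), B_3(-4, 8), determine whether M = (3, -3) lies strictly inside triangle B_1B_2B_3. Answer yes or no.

Barycentric coordinates of M: (35/59, -8/59, 32/59).
The three coordinates are positive, negative, positive; a point is interior exactly when all three are positive.

no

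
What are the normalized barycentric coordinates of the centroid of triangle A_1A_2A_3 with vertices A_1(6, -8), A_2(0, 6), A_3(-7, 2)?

The centroid is the average of the vertices, so each weight is 1/3.

(1/3, 1/3, 1/3)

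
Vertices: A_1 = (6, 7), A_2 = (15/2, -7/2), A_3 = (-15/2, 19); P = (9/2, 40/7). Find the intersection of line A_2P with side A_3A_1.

(33/10, 47/5)

Barycentric coordinates of P with respect to A_1A_2A_3: (4/7, 2/7, 1/7).
On side A_3A_1 the A_2-coordinate is zero; dropping P's A_2-weight 2/7 and renormalizing the remaining 1/7 : 4/7 gives weights 1/5, 4/5 on A_3, A_1.
Q = (1/5)·(-15/2, 19) + (4/5)·(6, 7) = (33/10, 47/5).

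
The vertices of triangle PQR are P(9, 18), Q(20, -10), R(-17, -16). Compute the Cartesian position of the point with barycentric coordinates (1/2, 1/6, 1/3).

(13/6, 2)

S = (1/2)·P + (1/6)·Q + (1/3)·R.
x-coordinate: (1/2)·9 + (1/6)·20 + (1/3)·(-17) = 13/6.
y-coordinate: (1/2)·18 + (1/6)·(-10) + (1/3)·(-16) = 2.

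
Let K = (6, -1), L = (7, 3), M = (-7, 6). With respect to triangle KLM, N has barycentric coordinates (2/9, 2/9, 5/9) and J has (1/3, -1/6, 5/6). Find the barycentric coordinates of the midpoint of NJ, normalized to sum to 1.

(5/18, 1/36, 25/36)

Since both coordinate triples sum to 1, the midpoint's barycentrics are the componentwise average.
(2/9+1/3)/2 = 5/18; similarly 1/36 and 25/36.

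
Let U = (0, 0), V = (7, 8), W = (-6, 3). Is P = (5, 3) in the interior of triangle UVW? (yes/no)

Barycentric coordinates of P: (55/69, 11/23, -19/69).
The three coordinates are positive, positive, negative; a point is interior exactly when all three are positive.

no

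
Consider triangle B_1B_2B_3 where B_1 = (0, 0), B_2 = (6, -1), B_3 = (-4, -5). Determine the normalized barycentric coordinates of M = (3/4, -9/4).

Signed area of the reference triangle: [B_1B_2B_3] = ½·(0·(-1−(-5)) + 6·(-5−0) + (-4)·(0−(-1))) = ½·(0 − 30 − 4) = -17.
[MB_2B_3] = ½·((3/4)·(-1−(-5)) + 6·(-5−(-9/4)) + (-4)·(-9/4−(-1))) = ½·(3 − 33/2 + 5) = -17/4, so the B_1-coordinate is (-17/4)/(-17) = 1/4.
[B_1MB_3] = ½·(0·(-9/4−(-5)) + (3/4)·(-5−0) + (-4)·(0−(-9/4))) = ½·(0 − 15/4 − 9) = -51/8, so the B_2-coordinate is 3/8.
[B_1B_2M] = ½·(0·(-1−(-9/4)) + 6·(-9/4−0) + (3/4)·(0−(-1))) = ½·(0 − 27/2 + 3/4) = -51/8, so the B_3-coordinate is 3/8.

(1/4, 3/8, 3/8)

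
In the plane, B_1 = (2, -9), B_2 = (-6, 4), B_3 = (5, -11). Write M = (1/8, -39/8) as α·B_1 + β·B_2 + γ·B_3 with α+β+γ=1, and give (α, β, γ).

(1/4, 3/8, 3/8)

Signed area of the reference triangle: [B_1B_2B_3] = ½·(2·(4−(-11)) + (-6)·(-11−(-9)) + 5·(-9−4)) = ½·(30 + 12 − 65) = -23/2.
[MB_2B_3] = ½·((1/8)·(4−(-11)) + (-6)·(-11−(-39/8)) + 5·(-39/8−4)) = ½·(15/8 + 147/4 − 355/8) = -23/8, so the B_1-coordinate is (-23/8)/(-23/2) = 1/4.
[B_1MB_3] = ½·(2·(-39/8−(-11)) + (1/8)·(-11−(-9)) + 5·(-9−(-39/8))) = ½·(49/4 − 1/4 − 165/8) = -69/16, so the B_2-coordinate is 3/8.
[B_1B_2M] = ½·(2·(4−(-39/8)) + (-6)·(-39/8−(-9)) + (1/8)·(-9−4)) = ½·(71/4 − 99/4 − 13/8) = -69/16, so the B_3-coordinate is 3/8.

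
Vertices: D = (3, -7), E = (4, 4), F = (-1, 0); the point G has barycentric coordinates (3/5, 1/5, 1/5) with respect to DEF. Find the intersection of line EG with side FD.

(2, -21/4)

Line EG meets FD where the E-coordinate vanishes; zeroing G's E-weight and renormalizing leaves F, D-weights 1/5 : 3/5 → (1/4, 3/4).
So H = (1/4)·F + (3/4)·D = (2, -21/4).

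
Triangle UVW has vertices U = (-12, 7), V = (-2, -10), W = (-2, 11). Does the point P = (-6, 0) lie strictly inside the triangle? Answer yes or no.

yes

Barycentric coordinates of P: (2/5, 47/105, 16/105).
The three coordinates are positive, positive, positive; a point is interior exactly when all three are positive.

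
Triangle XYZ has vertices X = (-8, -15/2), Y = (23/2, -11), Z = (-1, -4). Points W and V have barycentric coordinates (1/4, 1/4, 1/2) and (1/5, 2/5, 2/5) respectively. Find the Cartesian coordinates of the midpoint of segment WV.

(119/80, -113/16)

Barycentric coordinates of the midpoint are the average: (9/40, 13/40, 9/20).
Converting: (9/40)·X + (13/40)·Y + (9/20)·Z = (119/80, -113/16).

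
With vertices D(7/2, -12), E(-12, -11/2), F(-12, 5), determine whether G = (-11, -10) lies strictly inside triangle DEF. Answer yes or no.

Barycentric coordinates of G: (2/31, 862/651, -253/651).
The three coordinates are positive, positive, negative; a point is interior exactly when all three are positive.

no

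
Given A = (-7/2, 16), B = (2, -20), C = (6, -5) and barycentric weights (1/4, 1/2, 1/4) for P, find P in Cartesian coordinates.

P = (1/4)·A + (1/2)·B + (1/4)·C.
x-coordinate: (1/4)·(-7/2) + (1/2)·2 + (1/4)·6 = 13/8.
y-coordinate: (1/4)·16 + (1/2)·(-20) + (1/4)·(-5) = -29/4.

(13/8, -29/4)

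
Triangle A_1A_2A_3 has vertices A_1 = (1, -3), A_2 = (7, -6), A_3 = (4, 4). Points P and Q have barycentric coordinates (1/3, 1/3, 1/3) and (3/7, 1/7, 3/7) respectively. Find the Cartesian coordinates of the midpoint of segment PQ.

(25/7, -22/21)

Barycentric coordinates of the midpoint are the average: (8/21, 5/21, 8/21).
Converting: (8/21)·A_1 + (5/21)·A_2 + (8/21)·A_3 = (25/7, -22/21).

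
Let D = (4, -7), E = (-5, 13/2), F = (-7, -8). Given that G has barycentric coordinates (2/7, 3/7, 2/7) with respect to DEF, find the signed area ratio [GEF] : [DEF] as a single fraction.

The signed ratio [GEF]/[DEF] equals the barycentric coordinate of G at vertex D, which is 2/7.

2/7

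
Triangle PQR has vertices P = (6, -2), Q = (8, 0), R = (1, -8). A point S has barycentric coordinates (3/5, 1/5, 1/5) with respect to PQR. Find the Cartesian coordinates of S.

(27/5, -14/5)

S = (3/5)·P + (1/5)·Q + (1/5)·R.
x-coordinate: (3/5)·6 + (1/5)·8 + (1/5)·1 = 27/5.
y-coordinate: (3/5)·(-2) + (1/5)·0 + (1/5)·(-8) = -14/5.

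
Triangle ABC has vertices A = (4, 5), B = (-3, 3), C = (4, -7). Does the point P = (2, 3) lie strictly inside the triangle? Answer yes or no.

yes

Barycentric coordinates of P: (25/42, 2/7, 5/42).
The three coordinates are positive, positive, positive; a point is interior exactly when all three are positive.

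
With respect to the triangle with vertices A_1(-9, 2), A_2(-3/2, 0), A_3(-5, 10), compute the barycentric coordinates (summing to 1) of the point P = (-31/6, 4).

(1/3, 1/3, 1/3)

Signed area of the reference triangle: [A_1A_2A_3] = ½·((-9)·(0−10) + (-3/2)·(10−2) + (-5)·(2−0)) = ½·(90 − 12 − 10) = 34.
[PA_2A_3] = ½·((-31/6)·(0−10) + (-3/2)·(10−4) + (-5)·(4−0)) = ½·(155/3 − 9 − 20) = 34/3, so the A_1-coordinate is (34/3)/34 = 1/3.
[A_1PA_3] = ½·((-9)·(4−10) + (-31/6)·(10−2) + (-5)·(2−4)) = ½·(54 − 124/3 + 10) = 34/3, so the A_2-coordinate is 1/3.
[A_1A_2P] = ½·((-9)·(0−4) + (-3/2)·(4−2) + (-31/6)·(2−0)) = ½·(36 − 3 − 31/3) = 34/3, so the A_3-coordinate is 1/3.
Check: 1/3 + 1/3 + 1/3 = 1.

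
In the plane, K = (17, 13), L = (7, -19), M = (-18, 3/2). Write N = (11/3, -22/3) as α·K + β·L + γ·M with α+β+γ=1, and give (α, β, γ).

Signed area of the reference triangle: [KLM] = ½·(17·(-19−(3/2)) + 7·(3/2−13) + (-18)·(13−(-19))) = ½·(-697/2 − 161/2 − 576) = -1005/2.
[NLM] = ½·((11/3)·(-19−(3/2)) + 7·(3/2−(-22/3)) + (-18)·(-22/3−(-19))) = ½·(-451/6 + 371/6 − 210) = -335/3, so the K-coordinate is (-335/3)/(-1005/2) = 2/9.
[KNM] = ½·(17·(-22/3−(3/2)) + (11/3)·(3/2−13) + (-18)·(13−(-22/3))) = ½·(-901/6 − 253/6 − 366) = -1675/6, so the L-coordinate is 5/9.
[KLN] = ½·(17·(-19−(-22/3)) + 7·(-22/3−13) + (11/3)·(13−(-19))) = ½·(-595/3 − 427/3 + 352/3) = -335/3, so the M-coordinate is 2/9.
Check: 2/9 + 5/9 + 2/9 = 1.

(2/9, 5/9, 2/9)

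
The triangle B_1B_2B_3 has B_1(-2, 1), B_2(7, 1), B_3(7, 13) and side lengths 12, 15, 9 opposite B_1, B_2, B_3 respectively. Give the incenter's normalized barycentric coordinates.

The incenter has barycentric coordinates proportional to the opposite side lengths: (12 : 15 : 9).
Normalizing by 12+15+9 = 36 gives (1/3, 5/12, 1/4).

(1/3, 5/12, 1/4)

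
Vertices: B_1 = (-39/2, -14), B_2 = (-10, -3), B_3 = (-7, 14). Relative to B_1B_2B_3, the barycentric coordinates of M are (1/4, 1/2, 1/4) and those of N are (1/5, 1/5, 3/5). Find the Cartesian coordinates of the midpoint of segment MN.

Barycentric coordinates of the midpoint are the average: (9/40, 7/20, 17/40).
Converting: (9/40)·B_1 + (7/20)·B_2 + (17/40)·B_3 = (-869/80, 7/4).

(-869/80, 7/4)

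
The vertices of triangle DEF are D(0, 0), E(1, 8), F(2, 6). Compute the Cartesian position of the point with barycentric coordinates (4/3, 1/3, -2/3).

(-1, -4/3)

G = (4/3)·D + (1/3)·E + (-2/3)·F.
x-coordinate: (4/3)·0 + (1/3)·1 + (-2/3)·2 = -1.
y-coordinate: (4/3)·0 + (1/3)·8 + (-2/3)·6 = -4/3.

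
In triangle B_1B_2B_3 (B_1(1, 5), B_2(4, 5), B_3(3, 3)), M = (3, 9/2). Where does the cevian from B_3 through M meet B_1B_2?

Barycentric coordinates of M with respect to B_1B_2B_3: (1/4, 1/2, 1/4).
On side B_1B_2 the B_3-coordinate is zero; dropping M's B_3-weight 1/4 and renormalizing the remaining 1/4 : 1/2 gives weights 1/3, 2/3 on B_1, B_2.
N = (1/3)·(1, 5) + (2/3)·(4, 5) = (3, 5).

(3, 5)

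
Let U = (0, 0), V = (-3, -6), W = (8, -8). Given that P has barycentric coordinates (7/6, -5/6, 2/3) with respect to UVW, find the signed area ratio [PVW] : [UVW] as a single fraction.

The signed ratio [PVW]/[UVW] equals the barycentric coordinate of P at vertex U, which is 7/6.

7/6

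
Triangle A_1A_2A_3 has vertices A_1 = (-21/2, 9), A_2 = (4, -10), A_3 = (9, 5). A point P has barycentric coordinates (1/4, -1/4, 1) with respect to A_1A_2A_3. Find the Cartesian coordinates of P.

P = (1/4)·A_1 + (-1/4)·A_2 + 1·A_3.
x-coordinate: (1/4)·(-21/2) + (-1/4)·4 + 1·9 = 43/8.
y-coordinate: (1/4)·9 + (-1/4)·(-10) + 1·5 = 39/4.

(43/8, 39/4)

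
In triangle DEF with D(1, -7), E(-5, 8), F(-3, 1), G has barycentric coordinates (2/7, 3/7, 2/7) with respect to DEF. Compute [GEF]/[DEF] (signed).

2/7

The signed ratio [GEF]/[DEF] equals the barycentric coordinate of G at vertex D, which is 2/7.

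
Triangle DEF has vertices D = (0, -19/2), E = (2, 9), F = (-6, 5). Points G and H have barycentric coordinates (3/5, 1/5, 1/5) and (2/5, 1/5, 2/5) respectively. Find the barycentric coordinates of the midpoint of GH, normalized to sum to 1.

Since both coordinate triples sum to 1, the midpoint's barycentrics are the componentwise average.
(3/5+2/5)/2 = 1/2; similarly 1/5 and 3/10.

(1/2, 1/5, 3/10)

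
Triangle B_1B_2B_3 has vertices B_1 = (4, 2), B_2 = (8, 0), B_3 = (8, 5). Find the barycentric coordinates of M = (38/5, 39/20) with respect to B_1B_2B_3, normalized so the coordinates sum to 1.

Signed area of the reference triangle: [B_1B_2B_3] = ½·(4·(0−5) + 8·(5−2) + 8·(2−0)) = ½·(-20 + 24 + 16) = 10.
[MB_2B_3] = ½·((38/5)·(0−5) + 8·(5−(39/20)) + 8·(39/20−0)) = ½·(-38 + 122/5 + 78/5) = 1, so the B_1-coordinate is 1/10 = 1/10.
[B_1MB_3] = ½·(4·(39/20−5) + (38/5)·(5−2) + 8·(2−(39/20))) = ½·(-61/5 + 114/5 + 2/5) = 11/2, so the B_2-coordinate is 11/20.
[B_1B_2M] = ½·(4·(0−(39/20)) + 8·(39/20−2) + (38/5)·(2−0)) = ½·(-39/5 − 2/5 + 76/5) = 7/2, so the B_3-coordinate is 7/20.

(1/10, 11/20, 7/20)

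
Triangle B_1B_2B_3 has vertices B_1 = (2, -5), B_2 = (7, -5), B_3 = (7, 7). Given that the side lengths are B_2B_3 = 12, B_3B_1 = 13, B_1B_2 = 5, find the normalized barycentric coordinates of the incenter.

The incenter has barycentric coordinates proportional to the opposite side lengths: (12 : 13 : 5).
Normalizing by 12+13+5 = 30 gives (2/5, 13/30, 1/6).

(2/5, 13/30, 1/6)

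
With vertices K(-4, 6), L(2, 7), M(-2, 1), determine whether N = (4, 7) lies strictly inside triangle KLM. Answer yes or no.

Barycentric coordinates of N: (-3/8, 21/16, 1/16).
The three coordinates are negative, positive, positive; a point is interior exactly when all three are positive.

no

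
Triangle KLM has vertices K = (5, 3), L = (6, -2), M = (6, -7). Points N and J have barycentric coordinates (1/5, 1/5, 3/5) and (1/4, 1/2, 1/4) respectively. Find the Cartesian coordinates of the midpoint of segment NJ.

(231/40, -3)

Barycentric coordinates of the midpoint are the average: (9/40, 7/20, 17/40).
Converting: (9/40)·K + (7/20)·L + (17/40)·M = (231/40, -3).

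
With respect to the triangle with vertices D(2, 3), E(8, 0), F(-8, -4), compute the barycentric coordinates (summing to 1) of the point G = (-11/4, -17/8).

Signed area of the reference triangle: [DEF] = ½·(2·(0−(-4)) + 8·(-4−3) + (-8)·(3−0)) = ½·(8 − 56 − 24) = -36.
[GEF] = ½·((-11/4)·(0−(-4)) + 8·(-4−(-17/8)) + (-8)·(-17/8−0)) = ½·(-11 − 15 + 17) = -9/2, so the D-coordinate is (-9/2)/(-36) = 1/8.
[DGF] = ½·(2·(-17/8−(-4)) + (-11/4)·(-4−3) + (-8)·(3−(-17/8))) = ½·(15/4 + 77/4 − 41) = -9, so the E-coordinate is 1/4.
[DEG] = ½·(2·(0−(-17/8)) + 8·(-17/8−3) + (-11/4)·(3−0)) = ½·(17/4 − 41 − 33/4) = -45/2, so the F-coordinate is 5/8.

(1/8, 1/4, 5/8)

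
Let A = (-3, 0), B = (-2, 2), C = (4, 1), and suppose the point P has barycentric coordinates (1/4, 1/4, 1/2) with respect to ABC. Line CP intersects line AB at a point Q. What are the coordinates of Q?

(-5/2, 1)

Line CP meets AB where the C-coordinate vanishes; zeroing P's C-weight and renormalizing leaves A, B-weights 1/4 : 1/4 → (1/2, 1/2).
So Q = (1/2)·A + (1/2)·B = (-5/2, 1).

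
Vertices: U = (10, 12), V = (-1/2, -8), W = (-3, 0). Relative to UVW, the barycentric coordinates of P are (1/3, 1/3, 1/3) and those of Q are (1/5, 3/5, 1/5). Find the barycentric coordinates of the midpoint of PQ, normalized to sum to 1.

(4/15, 7/15, 4/15)

Since both coordinate triples sum to 1, the midpoint's barycentrics are the componentwise average.
(1/3+1/5)/2 = 4/15; similarly 7/15 and 4/15.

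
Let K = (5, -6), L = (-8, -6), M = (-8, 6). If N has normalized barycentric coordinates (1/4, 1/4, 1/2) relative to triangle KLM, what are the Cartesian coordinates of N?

N = (1/4)·K + (1/4)·L + (1/2)·M.
x-coordinate: (1/4)·5 + (1/4)·(-8) + (1/2)·(-8) = -19/4.
y-coordinate: (1/4)·(-6) + (1/4)·(-6) + (1/2)·6 = 0.

(-19/4, 0)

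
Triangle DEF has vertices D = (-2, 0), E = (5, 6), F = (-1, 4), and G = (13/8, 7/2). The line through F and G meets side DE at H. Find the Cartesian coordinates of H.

(2, 24/7)

Barycentric coordinates of G with respect to DEF: (3/8, 1/2, 1/8).
On side DE the F-coordinate is zero; dropping G's F-weight 1/8 and renormalizing the remaining 3/8 : 1/2 gives weights 3/7, 4/7 on D, E.
H = (3/7)·(-2, 0) + (4/7)·(5, 6) = (2, 24/7).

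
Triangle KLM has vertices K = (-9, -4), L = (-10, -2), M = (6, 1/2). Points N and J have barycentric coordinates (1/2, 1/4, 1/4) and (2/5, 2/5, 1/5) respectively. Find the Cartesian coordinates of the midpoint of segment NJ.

(-119/20, -187/80)

Barycentric coordinates of the midpoint are the average: (9/20, 13/40, 9/40).
Converting: (9/20)·K + (13/40)·L + (9/40)·M = (-119/20, -187/80).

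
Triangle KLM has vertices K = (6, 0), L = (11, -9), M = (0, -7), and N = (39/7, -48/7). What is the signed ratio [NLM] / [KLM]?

1/7

[KLM] = ½·(6·(-9−(-7)) + 11·(-7−0) + 0·(0−(-9))) = ½·(-12 − 77 + 0) = -89/2.
[NLM] = ½·((39/7)·(-9−(-7)) + 11·(-7−(-48/7)) + 0·(-48/7−(-9))) = ½·(-78/7 − 11/7 + 0) = -89/14, so the ratio is (-89/14)/(-89/2) = 1/7.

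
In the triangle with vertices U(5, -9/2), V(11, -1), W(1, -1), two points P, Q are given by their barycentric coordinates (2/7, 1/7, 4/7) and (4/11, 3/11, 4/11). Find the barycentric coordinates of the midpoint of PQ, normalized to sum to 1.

Since both coordinate triples sum to 1, the midpoint's barycentrics are the componentwise average.
(2/7+4/11)/2 = 25/77; similarly 16/77 and 36/77.

(25/77, 16/77, 36/77)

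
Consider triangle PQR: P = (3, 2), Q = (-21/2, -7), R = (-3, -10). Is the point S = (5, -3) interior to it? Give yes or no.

no

Barycentric coordinates of S: (17/24, -1/2, 19/24).
The three coordinates are positive, negative, positive; a point is interior exactly when all three are positive.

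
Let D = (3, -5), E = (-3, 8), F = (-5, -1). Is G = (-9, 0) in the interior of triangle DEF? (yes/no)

Barycentric coordinates of G: (-19/40, -1/10, 63/40).
The three coordinates are negative, negative, positive; a point is interior exactly when all three are positive.

no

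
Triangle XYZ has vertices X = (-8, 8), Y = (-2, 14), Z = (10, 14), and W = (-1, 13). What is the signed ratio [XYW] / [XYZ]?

1/6

[XYZ] = ½·((-8)·(14−14) + (-2)·(14−8) + 10·(8−14)) = ½·(0 − 12 − 60) = -36.
[XYW] = ½·((-8)·(14−13) + (-2)·(13−8) + (-1)·(8−14)) = ½·(-8 − 10 + 6) = -6, so the ratio is (-6)/(-36) = 1/6.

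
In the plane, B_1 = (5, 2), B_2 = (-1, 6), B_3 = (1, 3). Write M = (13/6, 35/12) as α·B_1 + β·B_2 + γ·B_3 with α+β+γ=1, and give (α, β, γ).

Signed area of the reference triangle: [B_1B_2B_3] = ½·(5·(6−3) + (-1)·(3−2) + 1·(2−6)) = ½·(15 − 1 − 4) = 5.
[MB_2B_3] = ½·((13/6)·(6−3) + (-1)·(3−(35/12)) + 1·(35/12−6)) = ½·(13/2 − 1/12 − 37/12) = 5/3, so the B_1-coordinate is (5/3)/5 = 1/3.
[B_1MB_3] = ½·(5·(35/12−3) + (13/6)·(3−2) + 1·(2−(35/12))) = ½·(-5/12 + 13/6 − 11/12) = 5/12, so the B_2-coordinate is 1/12.
[B_1B_2M] = ½·(5·(6−(35/12)) + (-1)·(35/12−2) + (13/6)·(2−6)) = ½·(185/12 − 11/12 − 26/3) = 35/12, so the B_3-coordinate is 7/12.
Check: 1/3 + 1/12 + 7/12 = 1.

(1/3, 1/12, 7/12)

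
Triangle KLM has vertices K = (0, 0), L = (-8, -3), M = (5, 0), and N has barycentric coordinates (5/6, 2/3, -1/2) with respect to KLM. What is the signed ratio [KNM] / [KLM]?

The signed ratio [KNM]/[KLM] equals the barycentric coordinate of N at vertex L, which is 2/3.

2/3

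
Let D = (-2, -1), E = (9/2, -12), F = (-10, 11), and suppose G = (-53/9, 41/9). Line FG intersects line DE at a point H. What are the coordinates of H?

(7/3, -25/3)

Barycentric coordinates of G with respect to DEF: (1/9, 2/9, 2/3).
On side DE the F-coordinate is zero; dropping G's F-weight 2/3 and renormalizing the remaining 1/9 : 2/9 gives weights 1/3, 2/3 on D, E.
H = (1/3)·(-2, -1) + (2/3)·(9/2, -12) = (7/3, -25/3).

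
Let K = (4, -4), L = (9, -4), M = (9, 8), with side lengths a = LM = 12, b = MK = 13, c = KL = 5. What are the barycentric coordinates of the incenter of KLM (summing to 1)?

The incenter has barycentric coordinates proportional to the opposite side lengths: (12 : 13 : 5).
Normalizing by 12+13+5 = 30 gives (2/5, 13/30, 1/6).

(2/5, 13/30, 1/6)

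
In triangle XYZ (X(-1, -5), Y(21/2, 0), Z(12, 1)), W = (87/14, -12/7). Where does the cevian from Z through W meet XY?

(15/8, -15/4)

Barycentric coordinates of W with respect to XYZ: (3/7, 1/7, 3/7).
On side XY the Z-coordinate is zero; dropping W's Z-weight 3/7 and renormalizing the remaining 3/7 : 1/7 gives weights 3/4, 1/4 on X, Y.
V = (3/4)·(-1, -5) + (1/4)·(21/2, 0) = (15/8, -15/4).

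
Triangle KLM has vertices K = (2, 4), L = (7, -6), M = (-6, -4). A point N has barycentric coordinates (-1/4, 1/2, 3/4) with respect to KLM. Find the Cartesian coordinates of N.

(-3/2, -7)

N = (-1/4)·K + (1/2)·L + (3/4)·M.
x-coordinate: (-1/4)·2 + (1/2)·7 + (3/4)·(-6) = -3/2.
y-coordinate: (-1/4)·4 + (1/2)·(-6) + (3/4)·(-4) = -7.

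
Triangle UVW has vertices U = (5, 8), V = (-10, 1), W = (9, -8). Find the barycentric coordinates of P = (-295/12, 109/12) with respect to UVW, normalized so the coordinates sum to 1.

Signed area of the reference triangle: [UVW] = ½·(5·(1−(-8)) + (-10)·(-8−8) + 9·(8−1)) = ½·(45 + 160 + 63) = 134.
[PVW] = ½·((-295/12)·(1−(-8)) + (-10)·(-8−(109/12)) + 9·(109/12−1)) = ½·(-885/4 + 1025/6 + 291/4) = 67/6, so the U-coordinate is (67/6)/134 = 1/12.
[UPW] = ½·(5·(109/12−(-8)) + (-295/12)·(-8−8) + 9·(8−(109/12))) = ½·(1025/12 + 1180/3 − 39/4) = 469/2, so the V-coordinate is 7/4.
[UVP] = ½·(5·(1−(109/12)) + (-10)·(109/12−8) + (-295/12)·(8−1)) = ½·(-485/12 − 65/6 − 2065/12) = -335/3, so the W-coordinate is -5/6.

(1/12, 7/4, -5/6)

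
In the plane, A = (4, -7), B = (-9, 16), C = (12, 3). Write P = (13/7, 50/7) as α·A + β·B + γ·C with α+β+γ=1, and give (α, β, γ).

(1/7, 3/7, 3/7)

Signed area of the reference triangle: [ABC] = ½·(4·(16−3) + (-9)·(3−(-7)) + 12·(-7−16)) = ½·(52 − 90 − 276) = -157.
[PBC] = ½·((13/7)·(16−3) + (-9)·(3−(50/7)) + 12·(50/7−16)) = ½·(169/7 + 261/7 − 744/7) = -157/7, so the A-coordinate is (-157/7)/(-157) = 1/7.
[APC] = ½·(4·(50/7−3) + (13/7)·(3−(-7)) + 12·(-7−(50/7))) = ½·(116/7 + 130/7 − 1188/7) = -471/7, so the B-coordinate is 3/7.
[ABP] = ½·(4·(16−(50/7)) + (-9)·(50/7−(-7)) + (13/7)·(-7−16)) = ½·(248/7 − 891/7 − 299/7) = -471/7, so the C-coordinate is 3/7.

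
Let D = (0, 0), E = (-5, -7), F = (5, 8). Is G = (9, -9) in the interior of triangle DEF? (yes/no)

no

Barycentric coordinates of G: (46, -117/5, -108/5).
The three coordinates are positive, negative, negative; a point is interior exactly when all three are positive.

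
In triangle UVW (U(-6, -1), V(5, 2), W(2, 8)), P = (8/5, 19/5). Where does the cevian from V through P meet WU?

Barycentric coordinates of P with respect to UVW: (1/5, 2/5, 2/5).
On side WU the V-coordinate is zero; dropping P's V-weight 2/5 and renormalizing the remaining 2/5 : 1/5 gives weights 2/3, 1/3 on W, U.
Q = (2/3)·(2, 8) + (1/3)·(-6, -1) = (-2/3, 5).

(-2/3, 5)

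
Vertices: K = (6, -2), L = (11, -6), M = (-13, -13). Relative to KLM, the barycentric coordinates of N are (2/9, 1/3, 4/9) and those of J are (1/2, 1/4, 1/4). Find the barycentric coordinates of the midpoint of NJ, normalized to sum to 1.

Since both coordinate triples sum to 1, the midpoint's barycentrics are the componentwise average.
(2/9+1/2)/2 = 13/36; similarly 7/24 and 25/72.

(13/36, 7/24, 25/72)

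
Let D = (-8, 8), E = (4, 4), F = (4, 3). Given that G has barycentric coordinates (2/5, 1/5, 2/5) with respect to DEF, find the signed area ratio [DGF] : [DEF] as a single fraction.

The signed ratio [DGF]/[DEF] equals the barycentric coordinate of G at vertex E, which is 1/5.

1/5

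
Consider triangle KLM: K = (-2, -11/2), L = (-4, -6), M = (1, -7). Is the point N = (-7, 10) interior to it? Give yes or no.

no

Barycentric coordinates of N: (154/9, -26/3, -67/9).
The three coordinates are positive, negative, negative; a point is interior exactly when all three are positive.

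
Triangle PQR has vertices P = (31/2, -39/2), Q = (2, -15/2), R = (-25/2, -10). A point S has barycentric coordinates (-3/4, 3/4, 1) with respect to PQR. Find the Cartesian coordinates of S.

(-181/8, -1)

S = (-3/4)·P + (3/4)·Q + 1·R.
x-coordinate: (-3/4)·(31/2) + (3/4)·2 + 1·(-25/2) = -181/8.
y-coordinate: (-3/4)·(-39/2) + (3/4)·(-15/2) + 1·(-10) = -1.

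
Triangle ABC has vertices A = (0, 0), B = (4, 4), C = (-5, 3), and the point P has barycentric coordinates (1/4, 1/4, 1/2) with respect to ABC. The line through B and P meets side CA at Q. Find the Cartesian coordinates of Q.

(-10/3, 2)

Line BP meets CA where the B-coordinate vanishes; zeroing P's B-weight and renormalizing leaves C, A-weights 1/2 : 1/4 → (2/3, 1/3).
So Q = (2/3)·C + (1/3)·A = (-10/3, 2).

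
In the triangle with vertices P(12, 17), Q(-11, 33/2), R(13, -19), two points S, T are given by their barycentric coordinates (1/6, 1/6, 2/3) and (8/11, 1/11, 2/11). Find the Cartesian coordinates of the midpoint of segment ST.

Barycentric coordinates of the midpoint are the average: (59/132, 17/132, 14/33).
Converting: (59/132)·P + (17/132)·Q + (14/33)·R = (1249/132, 439/264).

(1249/132, 439/264)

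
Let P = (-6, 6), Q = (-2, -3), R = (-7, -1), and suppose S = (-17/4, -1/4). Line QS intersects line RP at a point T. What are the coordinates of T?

Barycentric coordinates of S with respect to PQR: (1/4, 1/2, 1/4).
On side RP the Q-coordinate is zero; dropping S's Q-weight 1/2 and renormalizing the remaining 1/4 : 1/4 gives weights 1/2, 1/2 on R, P.
T = (1/2)·(-7, -1) + (1/2)·(-6, 6) = (-13/2, 5/2).

(-13/2, 5/2)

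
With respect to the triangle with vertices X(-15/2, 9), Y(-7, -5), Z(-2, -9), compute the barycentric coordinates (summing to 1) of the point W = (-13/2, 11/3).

(2/3, 1/6, 1/6)

Signed area of the reference triangle: [XYZ] = ½·((-15/2)·(-5−(-9)) + (-7)·(-9−9) + (-2)·(9−(-5))) = ½·(-30 + 126 − 28) = 34.
[WYZ] = ½·((-13/2)·(-5−(-9)) + (-7)·(-9−(11/3)) + (-2)·(11/3−(-5))) = ½·(-26 + 266/3 − 52/3) = 68/3, so the X-coordinate is (68/3)/34 = 2/3.
[XWZ] = ½·((-15/2)·(11/3−(-9)) + (-13/2)·(-9−9) + (-2)·(9−(11/3))) = ½·(-95 + 117 − 32/3) = 17/3, so the Y-coordinate is 1/6.
[XYW] = ½·((-15/2)·(-5−(11/3)) + (-7)·(11/3−9) + (-13/2)·(9−(-5))) = ½·(65 + 112/3 − 91) = 17/3, so the Z-coordinate is 1/6.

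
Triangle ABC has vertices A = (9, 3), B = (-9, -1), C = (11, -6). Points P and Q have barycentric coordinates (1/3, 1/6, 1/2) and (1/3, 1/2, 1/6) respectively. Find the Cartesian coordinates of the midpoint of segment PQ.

(11/3, -4/3)

Barycentric coordinates of the midpoint are the average: (1/3, 1/3, 1/3).
Converting: (1/3)·A + (1/3)·B + (1/3)·C = (11/3, -4/3).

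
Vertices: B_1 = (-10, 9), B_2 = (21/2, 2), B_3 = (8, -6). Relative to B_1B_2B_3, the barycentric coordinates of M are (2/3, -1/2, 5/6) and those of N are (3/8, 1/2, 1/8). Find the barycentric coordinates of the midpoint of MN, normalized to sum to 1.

Since both coordinate triples sum to 1, the midpoint's barycentrics are the componentwise average.
(2/3+3/8)/2 = 25/48; similarly 0 and 23/48.

(25/48, 0, 23/48)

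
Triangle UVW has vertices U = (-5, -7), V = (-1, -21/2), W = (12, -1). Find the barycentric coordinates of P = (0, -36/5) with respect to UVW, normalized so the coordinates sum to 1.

Signed area of the reference triangle: [UVW] = ½·((-5)·(-21/2−(-1)) + (-1)·(-1−(-7)) + 12·(-7−(-21/2))) = ½·(95/2 − 6 + 42) = 167/4.
[PVW] = ½·(0·(-21/2−(-1)) + (-1)·(-1−(-36/5)) + 12·(-36/5−(-21/2))) = ½·(0 − 31/5 + 198/5) = 167/10, so the U-coordinate is (167/10)/(167/4) = 2/5.
[UPW] = ½·((-5)·(-36/5−(-1)) + 0·(-1−(-7)) + 12·(-7−(-36/5))) = ½·(31 + 0 + 12/5) = 167/10, so the V-coordinate is 2/5.
[UVP] = ½·((-5)·(-21/2−(-36/5)) + (-1)·(-36/5−(-7)) + 0·(-7−(-21/2))) = ½·(33/2 + 1/5 + 0) = 167/20, so the W-coordinate is 1/5.
Check: 2/5 + 2/5 + 1/5 = 1.

(2/5, 2/5, 1/5)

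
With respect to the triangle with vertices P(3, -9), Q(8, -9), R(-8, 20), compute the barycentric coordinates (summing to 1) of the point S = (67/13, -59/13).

Signed area of the reference triangle: [PQR] = ½·(3·(-9−20) + 8·(20−(-9)) + (-8)·(-9−(-9))) = ½·(-87 + 232 + 0) = 145/2.
[SQR] = ½·((67/13)·(-9−20) + 8·(20−(-59/13)) + (-8)·(-59/13−(-9))) = ½·(-1943/13 + 2552/13 − 464/13) = 145/26, so the P-coordinate is (145/26)/(145/2) = 1/13.
[PSR] = ½·(3·(-59/13−20) + (67/13)·(20−(-9)) + (-8)·(-9−(-59/13))) = ½·(-957/13 + 1943/13 + 464/13) = 725/13, so the Q-coordinate is 10/13.
[PQS] = ½·(3·(-9−(-59/13)) + 8·(-59/13−(-9)) + (67/13)·(-9−(-9))) = ½·(-174/13 + 464/13 + 0) = 145/13, so the R-coordinate is 2/13.

(1/13, 10/13, 2/13)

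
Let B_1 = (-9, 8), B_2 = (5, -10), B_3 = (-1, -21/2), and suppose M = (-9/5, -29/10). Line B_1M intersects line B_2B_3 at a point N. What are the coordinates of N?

Barycentric coordinates of M with respect to B_1B_2B_3: (2/5, 2/5, 1/5).
On side B_2B_3 the B_1-coordinate is zero; dropping M's B_1-weight 2/5 and renormalizing the remaining 2/5 : 1/5 gives weights 2/3, 1/3 on B_2, B_3.
N = (2/3)·(5, -10) + (1/3)·(-1, -21/2) = (3, -61/6).

(3, -61/6)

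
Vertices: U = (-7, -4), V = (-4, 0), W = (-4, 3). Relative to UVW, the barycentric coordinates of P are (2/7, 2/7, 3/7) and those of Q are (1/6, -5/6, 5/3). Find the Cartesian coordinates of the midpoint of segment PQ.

Barycentric coordinates of the midpoint are the average: (19/84, -23/84, 22/21).
Converting: (19/84)·U + (-23/84)·V + (22/21)·W = (-131/28, 47/21).

(-131/28, 47/21)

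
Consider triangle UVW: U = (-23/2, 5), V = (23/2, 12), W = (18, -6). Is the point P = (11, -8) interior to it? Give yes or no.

no

Barycentric coordinates of P: (278/919, -272/919, 913/919).
The three coordinates are positive, negative, positive; a point is interior exactly when all three are positive.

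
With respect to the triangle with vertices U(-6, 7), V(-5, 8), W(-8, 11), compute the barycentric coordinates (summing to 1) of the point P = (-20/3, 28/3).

Signed area of the reference triangle: [UVW] = ½·((-6)·(8−11) + (-5)·(11−7) + (-8)·(7−8)) = ½·(18 − 20 + 8) = 3.
[PVW] = ½·((-20/3)·(8−11) + (-5)·(11−(28/3)) + (-8)·(28/3−8)) = ½·(20 − 25/3 − 32/3) = 1/2, so the U-coordinate is (1/2)/3 = 1/6.
[UPW] = ½·((-6)·(28/3−11) + (-20/3)·(11−7) + (-8)·(7−(28/3))) = ½·(10 − 80/3 + 56/3) = 1, so the V-coordinate is 1/3.
[UVP] = ½·((-6)·(8−(28/3)) + (-5)·(28/3−7) + (-20/3)·(7−8)) = ½·(8 − 35/3 + 20/3) = 3/2, so the W-coordinate is 1/2.

(1/6, 1/3, 1/2)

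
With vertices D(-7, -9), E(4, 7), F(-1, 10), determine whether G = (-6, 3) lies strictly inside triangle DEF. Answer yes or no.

no

Barycentric coordinates of G: (50/113, -53/113, 116/113).
The three coordinates are positive, negative, positive; a point is interior exactly when all three are positive.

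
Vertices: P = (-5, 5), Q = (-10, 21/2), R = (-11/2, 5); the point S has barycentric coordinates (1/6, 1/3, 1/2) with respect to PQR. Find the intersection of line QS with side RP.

(-43/8, 5)

Line QS meets RP where the Q-coordinate vanishes; zeroing S's Q-weight and renormalizing leaves R, P-weights 1/2 : 1/6 → (3/4, 1/4).
So T = (3/4)·R + (1/4)·P = (-43/8, 5).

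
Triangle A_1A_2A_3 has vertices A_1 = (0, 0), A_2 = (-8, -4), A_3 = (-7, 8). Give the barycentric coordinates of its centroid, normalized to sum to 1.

The centroid is the average of the vertices, so each weight is 1/3.

(1/3, 1/3, 1/3)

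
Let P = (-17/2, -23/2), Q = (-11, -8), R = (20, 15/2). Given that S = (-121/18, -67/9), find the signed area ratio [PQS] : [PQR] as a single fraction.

[PQR] = ½·((-17/2)·(-8−(15/2)) + (-11)·(15/2−(-23/2)) + 20·(-23/2−(-8))) = ½·(527/4 − 209 − 70) = -589/8.
[PQS] = ½·((-17/2)·(-8−(-67/9)) + (-11)·(-67/9−(-23/2)) + (-121/18)·(-23/2−(-8))) = ½·(85/18 − 803/18 + 847/36) = -589/72, so the ratio is (-589/72)/(-589/8) = 1/9.

1/9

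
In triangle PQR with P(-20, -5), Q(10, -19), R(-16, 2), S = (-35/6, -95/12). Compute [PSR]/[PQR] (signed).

[PQR] = ½·((-20)·(-19−2) + 10·(2−(-5)) + (-16)·(-5−(-19))) = ½·(420 + 70 − 224) = 133.
[PSR] = ½·((-20)·(-95/12−2) + (-35/6)·(2−(-5)) + (-16)·(-5−(-95/12))) = ½·(595/3 − 245/6 − 140/3) = 665/12, so the ratio is (665/12)/133 = 5/12.

5/12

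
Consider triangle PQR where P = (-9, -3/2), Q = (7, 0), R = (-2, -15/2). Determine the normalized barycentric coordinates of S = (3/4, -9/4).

Signed area of the reference triangle: [PQR] = ½·((-9)·(0−(-15/2)) + 7·(-15/2−(-3/2)) + (-2)·(-3/2−0)) = ½·(-135/2 − 42 + 3) = -213/4.
[SQR] = ½·((3/4)·(0−(-15/2)) + 7·(-15/2−(-9/4)) + (-2)·(-9/4−0)) = ½·(45/8 − 147/4 + 9/2) = -213/16, so the P-coordinate is (-213/16)/(-213/4) = 1/4.
[PSR] = ½·((-9)·(-9/4−(-15/2)) + (3/4)·(-15/2−(-3/2)) + (-2)·(-3/2−(-9/4))) = ½·(-189/4 − 9/2 − 3/2) = -213/8, so the Q-coordinate is 1/2.
[PQS] = ½·((-9)·(0−(-9/4)) + 7·(-9/4−(-3/2)) + (3/4)·(-3/2−0)) = ½·(-81/4 − 21/4 − 9/8) = -213/16, so the R-coordinate is 1/4.

(1/4, 1/2, 1/4)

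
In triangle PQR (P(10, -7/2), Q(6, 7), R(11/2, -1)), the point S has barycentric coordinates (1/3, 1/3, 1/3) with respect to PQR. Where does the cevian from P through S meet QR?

(23/4, 3)

Line PS meets QR where the P-coordinate vanishes; zeroing S's P-weight and renormalizing leaves Q, R-weights 1/3 : 1/3 → (1/2, 1/2).
So T = (1/2)·Q + (1/2)·R = (23/4, 3).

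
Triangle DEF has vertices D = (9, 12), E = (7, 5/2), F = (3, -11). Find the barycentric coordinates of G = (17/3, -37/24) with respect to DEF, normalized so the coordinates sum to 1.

Signed area of the reference triangle: [DEF] = ½·(9·(5/2−(-11)) + 7·(-11−12) + 3·(12−(5/2))) = ½·(243/2 − 161 + 57/2) = -11/2.
[GEF] = ½·((17/3)·(5/2−(-11)) + 7·(-11−(-37/24)) + 3·(-37/24−(5/2))) = ½·(153/2 − 1589/24 − 97/8) = -11/12, so the D-coordinate is (-11/12)/(-11/2) = 1/6.
[DGF] = ½·(9·(-37/24−(-11)) + (17/3)·(-11−12) + 3·(12−(-37/24))) = ½·(681/8 − 391/3 + 325/8) = -55/24, so the E-coordinate is 5/12.
[DEG] = ½·(9·(5/2−(-37/24)) + 7·(-37/24−12) + (17/3)·(12−(5/2))) = ½·(291/8 − 2275/24 + 323/6) = -55/24, so the F-coordinate is 5/12.
Check: 1/6 + 5/12 + 5/12 = 1.

(1/6, 5/12, 5/12)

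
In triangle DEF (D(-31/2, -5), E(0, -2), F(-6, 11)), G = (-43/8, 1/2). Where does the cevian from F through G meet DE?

(-31/6, -3)

Barycentric coordinates of G with respect to DEF: (1/4, 1/2, 1/4).
On side DE the F-coordinate is zero; dropping G's F-weight 1/4 and renormalizing the remaining 1/4 : 1/2 gives weights 1/3, 2/3 on D, E.
H = (1/3)·(-31/2, -5) + (2/3)·(0, -2) = (-31/6, -3).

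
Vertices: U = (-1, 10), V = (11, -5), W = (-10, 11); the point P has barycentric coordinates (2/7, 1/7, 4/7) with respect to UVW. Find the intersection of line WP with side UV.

(3, 5)

Line WP meets UV where the W-coordinate vanishes; zeroing P's W-weight and renormalizing leaves U, V-weights 2/7 : 1/7 → (2/3, 1/3).
So Q = (2/3)·U + (1/3)·V = (3, 5).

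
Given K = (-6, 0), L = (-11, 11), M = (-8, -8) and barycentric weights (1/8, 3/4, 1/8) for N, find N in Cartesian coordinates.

(-10, 29/4)

N = (1/8)·K + (3/4)·L + (1/8)·M.
x-coordinate: (1/8)·(-6) + (3/4)·(-11) + (1/8)·(-8) = -10.
y-coordinate: (1/8)·0 + (3/4)·11 + (1/8)·(-8) = 29/4.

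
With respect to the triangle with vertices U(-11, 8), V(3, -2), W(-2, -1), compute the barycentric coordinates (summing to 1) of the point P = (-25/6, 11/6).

(1/3, 1/6, 1/2)

Signed area of the reference triangle: [UVW] = ½·((-11)·(-2−(-1)) + 3·(-1−8) + (-2)·(8−(-2))) = ½·(11 − 27 − 20) = -18.
[PVW] = ½·((-25/6)·(-2−(-1)) + 3·(-1−(11/6)) + (-2)·(11/6−(-2))) = ½·(25/6 − 17/2 − 23/3) = -6, so the U-coordinate is (-6)/(-18) = 1/3.
[UPW] = ½·((-11)·(11/6−(-1)) + (-25/6)·(-1−8) + (-2)·(8−(11/6))) = ½·(-187/6 + 75/2 − 37/3) = -3, so the V-coordinate is 1/6.
[UVP] = ½·((-11)·(-2−(11/6)) + 3·(11/6−8) + (-25/6)·(8−(-2))) = ½·(253/6 − 37/2 − 125/3) = -9, so the W-coordinate is 1/2.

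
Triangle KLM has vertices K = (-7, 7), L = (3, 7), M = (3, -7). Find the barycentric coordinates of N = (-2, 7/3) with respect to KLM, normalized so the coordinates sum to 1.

Signed area of the reference triangle: [KLM] = ½·((-7)·(7−(-7)) + 3·(-7−7) + 3·(7−7)) = ½·(-98 − 42 + 0) = -70.
[NLM] = ½·((-2)·(7−(-7)) + 3·(-7−(7/3)) + 3·(7/3−7)) = ½·(-28 − 28 − 14) = -35, so the K-coordinate is (-35)/(-70) = 1/2.
[KNM] = ½·((-7)·(7/3−(-7)) + (-2)·(-7−7) + 3·(7−(7/3))) = ½·(-196/3 + 28 + 14) = -35/3, so the L-coordinate is 1/6.
[KLN] = ½·((-7)·(7−(7/3)) + 3·(7/3−7) + (-2)·(7−7)) = ½·(-98/3 − 14 + 0) = -70/3, so the M-coordinate is 1/3.
Check: 1/2 + 1/6 + 1/3 = 1.

(1/2, 1/6, 1/3)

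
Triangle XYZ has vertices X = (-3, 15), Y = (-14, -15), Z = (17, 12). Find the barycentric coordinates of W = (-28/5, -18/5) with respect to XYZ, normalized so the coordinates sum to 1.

Signed area of the reference triangle: [XYZ] = ½·((-3)·(-15−12) + (-14)·(12−15) + 17·(15−(-15))) = ½·(81 + 42 + 510) = 633/2.
[WYZ] = ½·((-28/5)·(-15−12) + (-14)·(12−(-18/5)) + 17·(-18/5−(-15))) = ½·(756/5 − 1092/5 + 969/5) = 633/10, so the X-coordinate is (633/10)/(633/2) = 1/5.
[XWZ] = ½·((-3)·(-18/5−12) + (-28/5)·(12−15) + 17·(15−(-18/5))) = ½·(234/5 + 84/5 + 1581/5) = 1899/10, so the Y-coordinate is 3/5.
[XYW] = ½·((-3)·(-15−(-18/5)) + (-14)·(-18/5−15) + (-28/5)·(15−(-15))) = ½·(171/5 + 1302/5 − 168) = 633/10, so the Z-coordinate is 1/5.

(1/5, 3/5, 1/5)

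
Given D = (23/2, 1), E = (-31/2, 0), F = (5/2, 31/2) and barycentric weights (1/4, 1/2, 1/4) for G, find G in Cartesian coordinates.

(-17/4, 33/8)

G = (1/4)·D + (1/2)·E + (1/4)·F.
x-coordinate: (1/4)·(23/2) + (1/2)·(-31/2) + (1/4)·(5/2) = -17/4.
y-coordinate: (1/4)·1 + (1/2)·0 + (1/4)·(31/2) = 33/8.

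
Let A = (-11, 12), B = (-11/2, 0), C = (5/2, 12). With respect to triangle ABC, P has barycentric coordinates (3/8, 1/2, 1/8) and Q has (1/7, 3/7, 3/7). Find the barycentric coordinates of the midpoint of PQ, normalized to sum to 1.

Since both coordinate triples sum to 1, the midpoint's barycentrics are the componentwise average.
(3/8+1/7)/2 = 29/112; similarly 13/28 and 31/112.

(29/112, 13/28, 31/112)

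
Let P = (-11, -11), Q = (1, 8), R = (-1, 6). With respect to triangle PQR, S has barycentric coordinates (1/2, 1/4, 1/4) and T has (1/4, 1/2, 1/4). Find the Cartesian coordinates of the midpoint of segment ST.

(-4, 3/8)

Barycentric coordinates of the midpoint are the average: (3/8, 3/8, 1/4).
Converting: (3/8)·P + (3/8)·Q + (1/4)·R = (-4, 3/8).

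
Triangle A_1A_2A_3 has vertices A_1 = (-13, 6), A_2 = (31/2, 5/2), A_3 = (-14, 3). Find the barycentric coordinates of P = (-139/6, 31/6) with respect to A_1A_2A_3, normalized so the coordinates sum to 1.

Signed area of the reference triangle: [A_1A_2A_3] = ½·((-13)·(5/2−3) + (31/2)·(3−6) + (-14)·(6−(5/2))) = ½·(13/2 − 93/2 − 49) = -89/2.
[PA_2A_3] = ½·((-139/6)·(5/2−3) + (31/2)·(3−(31/6)) + (-14)·(31/6−(5/2))) = ½·(139/12 − 403/12 − 112/3) = -89/3, so the A_1-coordinate is (-89/3)/(-89/2) = 2/3.
[A_1PA_3] = ½·((-13)·(31/6−3) + (-139/6)·(3−6) + (-14)·(6−(31/6))) = ½·(-169/6 + 139/2 − 35/3) = 89/6, so the A_2-coordinate is -1/3.
[A_1A_2P] = ½·((-13)·(5/2−(31/6)) + (31/2)·(31/6−6) + (-139/6)·(6−(5/2))) = ½·(104/3 − 155/12 − 973/12) = -89/3, so the A_3-coordinate is 2/3.

(2/3, -1/3, 2/3)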